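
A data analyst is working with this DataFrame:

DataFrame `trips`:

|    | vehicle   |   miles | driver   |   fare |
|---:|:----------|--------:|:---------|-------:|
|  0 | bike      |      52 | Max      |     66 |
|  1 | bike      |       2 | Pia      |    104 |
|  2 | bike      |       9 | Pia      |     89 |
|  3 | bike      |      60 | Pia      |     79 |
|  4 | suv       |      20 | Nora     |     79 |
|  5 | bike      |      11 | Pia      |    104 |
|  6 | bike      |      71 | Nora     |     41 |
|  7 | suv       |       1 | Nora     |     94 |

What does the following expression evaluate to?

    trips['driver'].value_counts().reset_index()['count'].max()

value_counts of driver:
driver
Pia     4
Nora    3
Max     1
Name: count, dtype: int64
reset_index():
  driver  count
0    Pia      4
1   Nora      3
2    Max      1

4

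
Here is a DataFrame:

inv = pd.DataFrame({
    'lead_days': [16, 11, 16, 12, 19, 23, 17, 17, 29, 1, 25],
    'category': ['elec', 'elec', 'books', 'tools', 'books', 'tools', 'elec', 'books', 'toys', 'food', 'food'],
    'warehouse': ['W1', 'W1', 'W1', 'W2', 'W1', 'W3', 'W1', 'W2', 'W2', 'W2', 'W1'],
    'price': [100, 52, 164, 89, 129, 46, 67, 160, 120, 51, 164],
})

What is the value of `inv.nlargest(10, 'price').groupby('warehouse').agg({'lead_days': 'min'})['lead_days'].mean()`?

take 10 rows with largest price:
    lead_days category warehouse  price
2          16    books        W1    164
10         25     food        W1    164
7          17    books        W2    160
4          19    books        W1    129
8          29     toys        W2    120
0          16     elec        W1    100
3          12    tools        W2     89
6          17     elec        W1     67
1          11     elec        W1     52
9           1     food        W2     51
group by warehouse, min of lead_days:
           lead_days
warehouse           
W1                11
W2                 1
Then the mean of column 'lead_days': 6.0

6.0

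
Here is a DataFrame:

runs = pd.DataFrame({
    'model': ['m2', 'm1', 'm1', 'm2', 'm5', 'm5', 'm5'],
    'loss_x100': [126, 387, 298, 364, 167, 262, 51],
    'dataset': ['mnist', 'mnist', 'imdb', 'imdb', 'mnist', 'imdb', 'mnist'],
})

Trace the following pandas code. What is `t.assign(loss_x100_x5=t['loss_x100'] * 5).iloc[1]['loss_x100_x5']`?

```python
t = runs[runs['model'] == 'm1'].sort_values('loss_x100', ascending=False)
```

1490

filter rows where model == 'm1':
  model  loss_x100 dataset
1    m1        387   mnist
2    m1        298    imdb
sort by loss_x100 descending:
  model  loss_x100 dataset
1    m1        387   mnist
2    m1        298    imdb
add column loss_x100_x5 = t['loss_x100'] * 5:
  model  loss_x100 dataset  loss_x100_x5
1    m1        387   mnist          1935
2    m1        298    imdb          1490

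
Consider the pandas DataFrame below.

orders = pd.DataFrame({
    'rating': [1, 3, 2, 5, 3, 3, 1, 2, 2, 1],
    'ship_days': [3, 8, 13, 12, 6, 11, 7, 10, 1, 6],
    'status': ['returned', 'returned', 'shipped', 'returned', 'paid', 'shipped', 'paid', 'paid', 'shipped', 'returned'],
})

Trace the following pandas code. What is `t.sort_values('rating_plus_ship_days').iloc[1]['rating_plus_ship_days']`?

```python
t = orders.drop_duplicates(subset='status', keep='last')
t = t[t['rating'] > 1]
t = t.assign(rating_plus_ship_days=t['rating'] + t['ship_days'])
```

drop duplicate status (keep=last):
   rating  ship_days    status
7       2         10      paid
8       2          1   shipped
9       1          6  returned
filter rows where rating > 1:
   rating  ship_days   status
7       2         10     paid
8       2          1  shipped
add column rating_plus_ship_days = t['rating'] + t['ship_days']:
   rating  ship_days   status  rating_plus_ship_days
7       2         10     paid                     12
8       2          1  shipped                      3
sort by rating_plus_ship_days:
   rating  ship_days   status  rating_plus_ship_days
8       2          1  shipped                      3
7       2         10     paid                     12
Reading off the value at position 1, column 'rating_plus_ship_days', we get 12.

12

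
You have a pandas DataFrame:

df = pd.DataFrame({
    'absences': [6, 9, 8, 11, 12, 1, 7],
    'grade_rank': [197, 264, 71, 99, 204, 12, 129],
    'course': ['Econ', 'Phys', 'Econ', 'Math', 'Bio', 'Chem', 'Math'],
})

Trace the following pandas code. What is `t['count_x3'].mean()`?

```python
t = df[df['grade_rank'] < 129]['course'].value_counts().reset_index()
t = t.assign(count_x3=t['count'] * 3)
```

3.0

filter rows where grade_rank < 129:
   absences  grade_rank course
2         8          71   Econ
3        11          99   Math
5         1          12   Chem
value_counts of course:
course
Econ    1
Math    1
Chem    1
Name: count, dtype: int64
reset_index():
  course  count
0   Econ      1
1   Math      1
2   Chem      1
add column count_x3 = t['count'] * 3:
  course  count  count_x3
0   Econ      1         3
1   Math      1         3
2   Chem      1         3
Finally, mean of column 'count_x3' = 3.0.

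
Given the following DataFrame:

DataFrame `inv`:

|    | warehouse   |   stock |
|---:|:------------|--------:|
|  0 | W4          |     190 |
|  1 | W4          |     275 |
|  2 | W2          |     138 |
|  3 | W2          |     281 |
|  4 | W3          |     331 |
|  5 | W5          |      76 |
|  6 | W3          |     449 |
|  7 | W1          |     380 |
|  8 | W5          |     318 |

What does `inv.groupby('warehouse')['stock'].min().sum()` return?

group by warehouse, min of stock:
warehouse
W1    380
W2    138
W3    331
W4    190
W5     76
Name: stock, dtype: int64

1115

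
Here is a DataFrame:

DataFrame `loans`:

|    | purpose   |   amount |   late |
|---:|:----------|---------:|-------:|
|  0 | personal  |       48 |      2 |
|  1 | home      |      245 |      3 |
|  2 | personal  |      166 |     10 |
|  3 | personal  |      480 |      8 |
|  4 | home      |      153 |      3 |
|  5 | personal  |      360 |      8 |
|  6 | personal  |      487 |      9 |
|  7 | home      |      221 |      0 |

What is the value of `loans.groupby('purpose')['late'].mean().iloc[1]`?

7.4

group by purpose, mean of late:
purpose
home        2.0
personal    7.4
Name: late, dtype: float64
Then the value at position 1: 7.4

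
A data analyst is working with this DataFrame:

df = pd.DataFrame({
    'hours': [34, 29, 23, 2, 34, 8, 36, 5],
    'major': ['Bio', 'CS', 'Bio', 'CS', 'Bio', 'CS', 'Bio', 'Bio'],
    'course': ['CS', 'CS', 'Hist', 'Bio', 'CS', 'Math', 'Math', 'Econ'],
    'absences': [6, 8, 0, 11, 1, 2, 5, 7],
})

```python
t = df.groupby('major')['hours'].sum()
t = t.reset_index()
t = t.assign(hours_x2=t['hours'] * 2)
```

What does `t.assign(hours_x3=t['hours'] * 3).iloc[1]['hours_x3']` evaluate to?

117

group by major, sum of hours:
major
Bio    132
CS      39
Name: hours, dtype: int64
reset_index():
  major  hours
0   Bio    132
1    CS     39
add column hours_x2 = t['hours'] * 2:
  major  hours  hours_x2
0   Bio    132       264
1    CS     39        78
add column hours_x3 = t['hours'] * 3:
  major  hours  hours_x2  hours_x3
0   Bio    132       264       396
1    CS     39        78       117
value at position 1, column 'hours_x3' → 117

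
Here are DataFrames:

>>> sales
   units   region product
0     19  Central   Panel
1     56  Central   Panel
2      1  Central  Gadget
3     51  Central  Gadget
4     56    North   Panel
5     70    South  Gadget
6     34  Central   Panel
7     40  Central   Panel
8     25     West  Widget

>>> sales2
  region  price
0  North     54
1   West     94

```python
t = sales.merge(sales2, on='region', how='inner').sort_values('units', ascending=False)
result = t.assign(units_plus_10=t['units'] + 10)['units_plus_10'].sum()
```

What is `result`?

merge on 'region' (how='inner') → 2 rows:
   units region product  price
0     56  North   Panel     54
1     25   West  Widget     94
sort by units descending:
   units region product  price
0     56  North   Panel     54
1     25   West  Widget     94
add column units_plus_10 = t['units'] + 10:
   units region product  price  units_plus_10
0     56  North   Panel     54             66
1     25   West  Widget     94             35
Hence 101.

101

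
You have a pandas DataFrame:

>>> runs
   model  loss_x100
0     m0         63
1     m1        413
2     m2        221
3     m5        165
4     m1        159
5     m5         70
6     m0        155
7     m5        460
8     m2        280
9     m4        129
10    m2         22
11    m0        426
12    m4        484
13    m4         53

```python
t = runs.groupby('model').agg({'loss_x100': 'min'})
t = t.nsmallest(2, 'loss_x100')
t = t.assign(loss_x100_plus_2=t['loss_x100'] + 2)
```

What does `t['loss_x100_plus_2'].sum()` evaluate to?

79

group by model, min of loss_x100:
       loss_x100
model           
m0            63
m1           159
m2            22
m4            53
m5            70
take 2 rows with smallest loss_x100:
       loss_x100
model           
m2            22
m4            53
add column loss_x100_plus_2 = t['loss_x100'] + 2:
       loss_x100  loss_x100_plus_2
model                             
m2            22                24
m4            53                55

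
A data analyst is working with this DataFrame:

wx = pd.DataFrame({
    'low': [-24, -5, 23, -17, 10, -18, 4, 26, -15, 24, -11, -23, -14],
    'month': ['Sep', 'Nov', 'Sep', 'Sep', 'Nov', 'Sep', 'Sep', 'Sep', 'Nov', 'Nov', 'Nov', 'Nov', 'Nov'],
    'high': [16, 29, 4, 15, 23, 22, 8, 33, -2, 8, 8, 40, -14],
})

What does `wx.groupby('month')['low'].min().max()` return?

group by month, min of low:
month
Nov   -23
Sep   -24
Name: low, dtype: int64

-23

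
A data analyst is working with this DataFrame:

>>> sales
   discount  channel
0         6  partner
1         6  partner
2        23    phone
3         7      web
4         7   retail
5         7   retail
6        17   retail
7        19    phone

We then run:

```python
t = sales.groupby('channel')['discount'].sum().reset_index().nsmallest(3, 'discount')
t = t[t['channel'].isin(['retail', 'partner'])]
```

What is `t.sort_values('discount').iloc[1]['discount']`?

group by channel, sum of discount:
channel
partner    12
phone      42
retail     31
web         7
Name: discount, dtype: int64
reset_index():
   channel  discount
0  partner        12
1    phone        42
2   retail        31
3      web         7
take 3 rows with smallest discount:
   channel  discount
3      web         7
0  partner        12
2   retail        31
filter rows where channel in ['retail', 'partner']:
   channel  discount
0  partner        12
2   retail        31
sort by discount:
   channel  discount
0  partner        12
2   retail        31
value at position 1, column 'discount' → 31

31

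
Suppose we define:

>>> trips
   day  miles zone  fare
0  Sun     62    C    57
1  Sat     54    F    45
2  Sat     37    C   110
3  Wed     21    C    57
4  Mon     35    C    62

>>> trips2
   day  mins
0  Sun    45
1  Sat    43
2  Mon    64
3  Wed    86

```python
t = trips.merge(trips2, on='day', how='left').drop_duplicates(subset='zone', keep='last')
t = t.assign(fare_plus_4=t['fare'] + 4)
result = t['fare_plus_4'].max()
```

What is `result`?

merge on 'day' (how='left') → 5 rows:
   day  miles zone  fare  mins
0  Sun     62    C    57    45
1  Sat     54    F    45    43
2  Sat     37    C   110    43
3  Wed     21    C    57    86
4  Mon     35    C    62    64
drop duplicate zone (keep=last):
   day  miles zone  fare  mins
1  Sat     54    F    45    43
4  Mon     35    C    62    64
add column fare_plus_4 = t['fare'] + 4:
   day  miles zone  fare  mins  fare_plus_4
1  Sat     54    F    45    43           49
4  Mon     35    C    62    64           66

66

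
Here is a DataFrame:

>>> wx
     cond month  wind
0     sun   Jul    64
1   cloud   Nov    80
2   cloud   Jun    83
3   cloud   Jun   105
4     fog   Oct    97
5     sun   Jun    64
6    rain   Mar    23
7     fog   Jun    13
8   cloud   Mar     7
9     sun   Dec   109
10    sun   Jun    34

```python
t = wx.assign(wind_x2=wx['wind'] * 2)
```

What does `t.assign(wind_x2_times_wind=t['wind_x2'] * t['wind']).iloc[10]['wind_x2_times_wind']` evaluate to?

add column wind_x2 = wx['wind'] * 2:
     cond month  wind  wind_x2
0     sun   Jul    64      128
1   cloud   Nov    80      160
2   cloud   Jun    83      166
3   cloud   Jun   105      210
4     fog   Oct    97      194
5     sun   Jun    64      128
6    rain   Mar    23       46
7     fog   Jun    13       26
8   cloud   Mar     7       14
9     sun   Dec   109      218
10    sun   Jun    34       68
add column wind_x2_times_wind = t['wind_x2'] * t['wind']:
     cond month  wind  wind_x2  wind_x2_times_wind
0     sun   Jul    64      128                8192
1   cloud   Nov    80      160               12800
2   cloud   Jun    83      166               13778
3   cloud   Jun   105      210               22050
4     fog   Oct    97      194               18818
5     sun   Jun    64      128                8192
6    rain   Mar    23       46                1058
7     fog   Jun    13       26                 338
8   cloud   Mar     7       14                  98
9     sun   Dec   109      218               23762
10    sun   Jun    34       68                2312
So iloc[10]['wind_x2_times_wind'] = 2312.

2312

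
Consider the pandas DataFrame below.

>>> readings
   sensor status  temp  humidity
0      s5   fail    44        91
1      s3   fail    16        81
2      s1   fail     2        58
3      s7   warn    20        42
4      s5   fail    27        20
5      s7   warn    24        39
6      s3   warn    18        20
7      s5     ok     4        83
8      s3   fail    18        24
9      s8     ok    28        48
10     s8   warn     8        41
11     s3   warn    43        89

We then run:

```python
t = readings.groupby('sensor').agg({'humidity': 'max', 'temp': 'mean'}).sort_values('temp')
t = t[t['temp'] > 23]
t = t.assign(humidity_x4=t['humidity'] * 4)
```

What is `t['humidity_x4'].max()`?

364

group by sensor: max(humidity), mean(temp):
        humidity   temp
sensor                 
s1            58   2.00
s3            89  23.75
s5            91  25.00
s7            42  22.00
s8            48  18.00
sort by temp:
        humidity   temp
sensor                 
s1            58   2.00
s8            48  18.00
s7            42  22.00
s3            89  23.75
s5            91  25.00
filter rows where temp > 23:
        humidity   temp
sensor                 
s3            89  23.75
s5            91  25.00
add column humidity_x4 = t['humidity'] * 4:
        humidity   temp  humidity_x4
sensor                              
s3            89  23.75          356
s5            91  25.00          364
Taking the max of column 'humidity_x4' gives 364.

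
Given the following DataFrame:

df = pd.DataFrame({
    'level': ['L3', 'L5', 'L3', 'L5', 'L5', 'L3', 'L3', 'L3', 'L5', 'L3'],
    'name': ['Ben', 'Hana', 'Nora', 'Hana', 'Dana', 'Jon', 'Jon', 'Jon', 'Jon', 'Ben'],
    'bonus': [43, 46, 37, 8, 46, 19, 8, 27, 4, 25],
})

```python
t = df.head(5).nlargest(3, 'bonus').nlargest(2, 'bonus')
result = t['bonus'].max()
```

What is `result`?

46

take first 5 rows:
  level  name  bonus
0    L3   Ben     43
1    L5  Hana     46
2    L3  Nora     37
3    L5  Hana      8
4    L5  Dana     46
take 3 rows with largest bonus:
  level  name  bonus
1    L5  Hana     46
4    L5  Dana     46
0    L3   Ben     43
take 2 rows with largest bonus:
  level  name  bonus
1    L5  Hana     46
4    L5  Dana     46
Hence 46.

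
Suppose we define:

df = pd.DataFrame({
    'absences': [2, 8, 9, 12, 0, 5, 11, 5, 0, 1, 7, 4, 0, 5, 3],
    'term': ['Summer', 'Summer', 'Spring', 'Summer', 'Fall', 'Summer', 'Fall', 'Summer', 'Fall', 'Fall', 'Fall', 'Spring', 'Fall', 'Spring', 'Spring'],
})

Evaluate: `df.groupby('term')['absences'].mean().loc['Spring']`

5.25

group by term, mean of absences:
term
Fall      3.166667
Spring    5.250000
Summer    6.400000
Name: absences, dtype: float64
Finally, value at index 'Spring' = 5.25.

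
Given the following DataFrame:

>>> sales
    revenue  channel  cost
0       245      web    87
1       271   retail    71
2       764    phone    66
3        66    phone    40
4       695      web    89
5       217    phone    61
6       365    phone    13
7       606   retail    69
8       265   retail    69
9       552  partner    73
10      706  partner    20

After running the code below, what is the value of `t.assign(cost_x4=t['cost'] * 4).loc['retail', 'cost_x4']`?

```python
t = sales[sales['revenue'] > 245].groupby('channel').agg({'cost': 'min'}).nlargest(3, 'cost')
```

276

filter rows where revenue > 245:
    revenue  channel  cost
1       271   retail    71
2       764    phone    66
4       695      web    89
6       365    phone    13
7       606   retail    69
8       265   retail    69
9       552  partner    73
10      706  partner    20
group by channel, min of cost:
         cost
channel      
partner    20
phone      13
retail     69
web        89
take 3 rows with largest cost:
         cost
channel      
web        89
retail     69
partner    20
add column cost_x4 = t['cost'] * 4:
         cost  cost_x4
channel               
web        89      356
retail     69      276
partner    20       80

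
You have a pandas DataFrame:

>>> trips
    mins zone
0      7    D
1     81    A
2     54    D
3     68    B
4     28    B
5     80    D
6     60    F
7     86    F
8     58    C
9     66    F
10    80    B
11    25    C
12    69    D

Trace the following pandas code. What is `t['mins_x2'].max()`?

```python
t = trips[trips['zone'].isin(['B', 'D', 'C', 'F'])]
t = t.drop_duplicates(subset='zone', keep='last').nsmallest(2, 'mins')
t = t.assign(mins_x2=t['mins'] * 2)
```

132

filter rows where zone in ['B', 'D', 'C', 'F']:
    mins zone
0      7    D
2     54    D
3     68    B
4     28    B
5     80    D
6     60    F
7     86    F
8     58    C
9     66    F
10    80    B
11    25    C
12    69    D
drop duplicate zone (keep=last):
    mins zone
9     66    F
10    80    B
11    25    C
12    69    D
take 2 rows with smallest mins:
    mins zone
11    25    C
9     66    F
add column mins_x2 = t['mins'] * 2:
    mins zone  mins_x2
11    25    C       50
9     66    F      132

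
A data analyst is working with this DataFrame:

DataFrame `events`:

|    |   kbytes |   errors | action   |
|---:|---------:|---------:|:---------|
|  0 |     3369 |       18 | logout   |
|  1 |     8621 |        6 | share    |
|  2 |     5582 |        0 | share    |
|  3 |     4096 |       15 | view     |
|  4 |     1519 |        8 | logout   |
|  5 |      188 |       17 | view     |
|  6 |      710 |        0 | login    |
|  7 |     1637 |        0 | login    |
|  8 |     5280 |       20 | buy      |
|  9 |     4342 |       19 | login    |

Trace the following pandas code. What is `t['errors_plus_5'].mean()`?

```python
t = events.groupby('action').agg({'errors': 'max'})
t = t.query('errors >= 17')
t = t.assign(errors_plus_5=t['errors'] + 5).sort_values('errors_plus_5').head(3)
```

23.0

group by action, max of errors:
        errors
action        
buy         20
login       19
logout      18
share        6
view        17
filter rows where errors >= 17:
        errors
action        
buy         20
login       19
logout      18
view        17
add column errors_plus_5 = t['errors'] + 5:
        errors  errors_plus_5
action                       
buy         20             25
login       19             24
logout      18             23
view        17             22
sort by errors_plus_5:
        errors  errors_plus_5
action                       
view        17             22
logout      18             23
login       19             24
buy         20             25
take first 3 rows:
        errors  errors_plus_5
action                       
view        17             22
logout      18             23
login       19             24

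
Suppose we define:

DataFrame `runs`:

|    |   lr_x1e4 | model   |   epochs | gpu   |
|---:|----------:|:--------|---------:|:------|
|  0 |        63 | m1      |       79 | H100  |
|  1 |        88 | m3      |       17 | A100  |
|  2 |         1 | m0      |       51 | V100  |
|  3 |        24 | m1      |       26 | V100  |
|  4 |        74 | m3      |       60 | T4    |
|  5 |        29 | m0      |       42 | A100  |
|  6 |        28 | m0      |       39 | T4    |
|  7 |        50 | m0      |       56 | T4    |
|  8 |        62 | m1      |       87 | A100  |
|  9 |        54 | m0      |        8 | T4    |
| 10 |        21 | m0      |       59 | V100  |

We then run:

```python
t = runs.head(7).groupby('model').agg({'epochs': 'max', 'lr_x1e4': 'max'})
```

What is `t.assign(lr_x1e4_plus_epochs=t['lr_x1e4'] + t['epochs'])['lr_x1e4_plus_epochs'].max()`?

148

take first 7 rows:
   lr_x1e4 model  epochs   gpu
0       63    m1      79  H100
1       88    m3      17  A100
2        1    m0      51  V100
3       24    m1      26  V100
4       74    m3      60    T4
5       29    m0      42  A100
6       28    m0      39    T4
group by model: max(epochs), max(lr_x1e4):
       epochs  lr_x1e4
model                 
m0         51       29
m1         79       63
m3         60       88
add column lr_x1e4_plus_epochs = t['lr_x1e4'] + t['epochs']:
       epochs  lr_x1e4  lr_x1e4_plus_epochs
model                                      
m0         51       29                   80
m1         79       63                  142
m3         60       88                  148
Taking the max of column 'lr_x1e4_plus_epochs' gives 148.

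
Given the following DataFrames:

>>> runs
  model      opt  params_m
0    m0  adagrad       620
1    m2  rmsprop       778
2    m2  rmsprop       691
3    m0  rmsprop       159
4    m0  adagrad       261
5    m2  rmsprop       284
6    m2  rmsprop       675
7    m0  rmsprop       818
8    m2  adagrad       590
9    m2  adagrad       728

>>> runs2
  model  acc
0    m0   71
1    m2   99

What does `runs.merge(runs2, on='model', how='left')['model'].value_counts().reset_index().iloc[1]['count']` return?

4

merge on 'model' (how='left') → 10 rows:
  model      opt  params_m  acc
0    m0  adagrad       620   71
1    m2  rmsprop       778   99
2    m2  rmsprop       691   99
3    m0  rmsprop       159   71
4    m0  adagrad       261   71
5    m2  rmsprop       284   99
6    m2  rmsprop       675   99
7    m0  rmsprop       818   71
8    m2  adagrad       590   99
9    m2  adagrad       728   99
value_counts of model:
model
m2    6
m0    4
Name: count, dtype: int64
reset_index():
  model  count
0    m2      6
1    m0      4
So iloc[1]['count'] = 4.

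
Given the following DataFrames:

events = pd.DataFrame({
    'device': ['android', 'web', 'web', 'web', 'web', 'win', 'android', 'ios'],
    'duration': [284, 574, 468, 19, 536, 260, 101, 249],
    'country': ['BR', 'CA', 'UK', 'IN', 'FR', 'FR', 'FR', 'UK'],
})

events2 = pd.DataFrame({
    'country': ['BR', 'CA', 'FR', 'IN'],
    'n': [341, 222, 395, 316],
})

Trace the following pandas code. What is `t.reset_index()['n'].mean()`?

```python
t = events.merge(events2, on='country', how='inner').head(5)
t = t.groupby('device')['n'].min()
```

merge on 'country' (how='inner') → 6 rows:
    device  duration country    n
0  android       284      BR  341
1      web       574      CA  222
2      web        19      IN  316
3      web       536      FR  395
4      win       260      FR  395
5  android       101      FR  395
take first 5 rows:
    device  duration country    n
0  android       284      BR  341
1      web       574      CA  222
2      web        19      IN  316
3      web       536      FR  395
4      win       260      FR  395
group by device, min of n:
device
android    341
web        222
win        395
Name: n, dtype: int64
reset_index():
    device    n
0  android  341
1      web  222
2      win  395

319.333333333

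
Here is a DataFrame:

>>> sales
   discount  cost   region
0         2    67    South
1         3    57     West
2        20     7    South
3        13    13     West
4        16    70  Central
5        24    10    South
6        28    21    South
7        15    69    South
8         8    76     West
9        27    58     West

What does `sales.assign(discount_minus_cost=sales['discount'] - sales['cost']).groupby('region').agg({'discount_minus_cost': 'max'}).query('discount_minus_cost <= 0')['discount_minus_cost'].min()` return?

add column discount_minus_cost = sales['discount'] - sales['cost']:
   discount  cost   region  discount_minus_cost
0         2    67    South                  -65
1         3    57     West                  -54
2        20     7    South                   13
3        13    13     West                    0
4        16    70  Central                  -54
5        24    10    South                   14
6        28    21    South                    7
7        15    69    South                  -54
8         8    76     West                  -68
9        27    58     West                  -31
group by region, max of discount_minus_cost:
         discount_minus_cost
region                      
Central                  -54
South                     14
West                       0
filter rows where discount_minus_cost <= 0:
         discount_minus_cost
region                      
Central                  -54
West                       0
Hence -54.

-54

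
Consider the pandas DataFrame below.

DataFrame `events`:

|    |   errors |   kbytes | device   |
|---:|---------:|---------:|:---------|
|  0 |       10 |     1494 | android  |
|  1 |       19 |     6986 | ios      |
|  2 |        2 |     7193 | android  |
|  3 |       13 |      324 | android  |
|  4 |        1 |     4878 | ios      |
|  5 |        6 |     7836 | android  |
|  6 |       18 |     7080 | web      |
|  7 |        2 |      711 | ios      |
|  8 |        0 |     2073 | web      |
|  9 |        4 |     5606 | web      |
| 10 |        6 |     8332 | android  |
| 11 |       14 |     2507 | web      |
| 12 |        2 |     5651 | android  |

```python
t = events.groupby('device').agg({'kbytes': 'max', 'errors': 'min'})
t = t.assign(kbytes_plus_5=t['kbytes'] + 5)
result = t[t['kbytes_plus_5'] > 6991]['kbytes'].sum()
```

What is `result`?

15412

group by device: max(kbytes), min(errors):
         kbytes  errors
device                 
android    8332       2
ios        6986       1
web        7080       0
add column kbytes_plus_5 = t['kbytes'] + 5:
         kbytes  errors  kbytes_plus_5
device                                
android    8332       2           8337
ios        6986       1           6991
web        7080       0           7085
filter rows where kbytes_plus_5 > 6991:
         kbytes  errors  kbytes_plus_5
device                                
android    8332       2           8337
web        7080       0           7085
So sum() = 15412.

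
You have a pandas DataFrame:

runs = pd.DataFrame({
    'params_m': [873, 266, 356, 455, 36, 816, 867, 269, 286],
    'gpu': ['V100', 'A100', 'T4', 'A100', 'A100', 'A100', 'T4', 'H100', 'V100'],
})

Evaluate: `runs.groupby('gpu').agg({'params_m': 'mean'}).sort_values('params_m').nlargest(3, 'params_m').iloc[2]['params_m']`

393.25

group by gpu, mean of params_m:
      params_m
gpu           
A100    393.25
H100    269.00
T4      611.50
V100    579.50
sort by params_m:
      params_m
gpu           
H100    269.00
A100    393.25
V100    579.50
T4      611.50
take 3 rows with largest params_m:
      params_m
gpu           
T4      611.50
V100    579.50
A100    393.25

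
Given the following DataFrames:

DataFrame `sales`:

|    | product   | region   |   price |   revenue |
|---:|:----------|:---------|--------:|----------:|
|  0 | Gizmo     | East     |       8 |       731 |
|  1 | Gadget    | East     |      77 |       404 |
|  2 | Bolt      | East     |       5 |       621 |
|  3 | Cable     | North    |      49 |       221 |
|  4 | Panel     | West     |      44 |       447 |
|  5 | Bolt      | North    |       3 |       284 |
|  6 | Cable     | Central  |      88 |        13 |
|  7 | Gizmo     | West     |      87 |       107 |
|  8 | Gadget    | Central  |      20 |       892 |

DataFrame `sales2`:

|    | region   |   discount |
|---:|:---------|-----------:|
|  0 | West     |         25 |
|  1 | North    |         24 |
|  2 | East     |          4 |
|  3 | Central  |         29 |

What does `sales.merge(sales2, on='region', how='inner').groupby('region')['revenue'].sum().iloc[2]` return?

505

merge on 'region' (how='inner') → 9 rows:
  product   region  price  revenue  discount
0   Gizmo     East      8      731         4
1  Gadget     East     77      404         4
2    Bolt     East      5      621         4
3   Cable    North     49      221        24
4   Panel     West     44      447        25
5    Bolt    North      3      284        24
6   Cable  Central     88       13        29
7   Gizmo     West     87      107        25
8  Gadget  Central     20      892        29
group by region, sum of revenue:
region
Central     905
East       1756
North       505
West        554
Name: revenue, dtype: int64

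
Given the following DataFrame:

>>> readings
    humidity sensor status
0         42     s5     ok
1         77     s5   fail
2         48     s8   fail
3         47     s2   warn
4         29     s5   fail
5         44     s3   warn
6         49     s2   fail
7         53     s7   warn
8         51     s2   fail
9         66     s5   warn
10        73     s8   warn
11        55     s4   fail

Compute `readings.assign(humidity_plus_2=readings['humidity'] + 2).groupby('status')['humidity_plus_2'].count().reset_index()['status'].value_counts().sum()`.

add column humidity_plus_2 = readings['humidity'] + 2:
    humidity sensor status  humidity_plus_2
0         42     s5     ok               44
1         77     s5   fail               79
2         48     s8   fail               50
3         47     s2   warn               49
4         29     s5   fail               31
5         44     s3   warn               46
6         49     s2   fail               51
7         53     s7   warn               55
8         51     s2   fail               53
9         66     s5   warn               68
10        73     s8   warn               75
11        55     s4   fail               57
group by status, count of humidity_plus_2:
status
fail    6
ok      1
warn    5
Name: humidity_plus_2, dtype: int64
reset_index():
  status  humidity_plus_2
0   fail                6
1     ok                1
2   warn                5
value_counts of status:
status
fail    1
ok      1
warn    1
Name: count, dtype: int64
Then the sum of the resulting series: 3

3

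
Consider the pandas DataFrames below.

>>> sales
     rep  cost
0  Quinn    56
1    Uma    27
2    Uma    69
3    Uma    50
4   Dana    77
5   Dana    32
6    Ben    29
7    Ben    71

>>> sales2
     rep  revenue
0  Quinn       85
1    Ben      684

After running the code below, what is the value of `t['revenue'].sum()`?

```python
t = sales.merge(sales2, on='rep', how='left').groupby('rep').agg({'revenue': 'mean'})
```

769.0

merge on 'rep' (how='left') → 8 rows:
     rep  cost  revenue
0  Quinn    56     85.0
1    Uma    27      NaN
2    Uma    69      NaN
3    Uma    50      NaN
4   Dana    77      NaN
5   Dana    32      NaN
6    Ben    29    684.0
7    Ben    71    684.0
group by rep, mean of revenue:
       revenue
rep           
Ben      684.0
Dana       NaN
Quinn     85.0
Uma        NaN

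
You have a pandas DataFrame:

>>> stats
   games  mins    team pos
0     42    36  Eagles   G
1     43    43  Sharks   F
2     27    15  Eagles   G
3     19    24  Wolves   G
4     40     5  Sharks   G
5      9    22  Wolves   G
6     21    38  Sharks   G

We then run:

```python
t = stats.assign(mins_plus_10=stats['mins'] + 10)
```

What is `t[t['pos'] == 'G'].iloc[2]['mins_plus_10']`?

add column mins_plus_10 = stats['mins'] + 10:
   games  mins    team pos  mins_plus_10
0     42    36  Eagles   G            46
1     43    43  Sharks   F            53
2     27    15  Eagles   G            25
3     19    24  Wolves   G            34
4     40     5  Sharks   G            15
5      9    22  Wolves   G            32
6     21    38  Sharks   G            48
filter rows where pos == 'G':
   games  mins    team pos  mins_plus_10
0     42    36  Eagles   G            46
2     27    15  Eagles   G            25
3     19    24  Wolves   G            34
4     40     5  Sharks   G            15
5      9    22  Wolves   G            32
6     21    38  Sharks   G            48

34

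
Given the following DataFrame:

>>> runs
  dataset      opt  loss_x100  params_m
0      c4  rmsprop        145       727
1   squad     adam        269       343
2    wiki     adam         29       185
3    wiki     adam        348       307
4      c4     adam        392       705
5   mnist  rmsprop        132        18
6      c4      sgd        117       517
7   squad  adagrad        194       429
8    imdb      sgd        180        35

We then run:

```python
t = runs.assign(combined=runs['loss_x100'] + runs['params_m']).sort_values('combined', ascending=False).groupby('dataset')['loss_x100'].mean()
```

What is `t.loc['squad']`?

231.5

add column combined = runs['loss_x100'] + runs['params_m']:
  dataset      opt  loss_x100  params_m  combined
0      c4  rmsprop        145       727       872
1   squad     adam        269       343       612
2    wiki     adam         29       185       214
3    wiki     adam        348       307       655
4      c4     adam        392       705      1097
5   mnist  rmsprop        132        18       150
6      c4      sgd        117       517       634
7   squad  adagrad        194       429       623
8    imdb      sgd        180        35       215
sort by combined descending:
  dataset      opt  loss_x100  params_m  combined
4      c4     adam        392       705      1097
0      c4  rmsprop        145       727       872
3    wiki     adam        348       307       655
6      c4      sgd        117       517       634
7   squad  adagrad        194       429       623
1   squad     adam        269       343       612
8    imdb      sgd        180        35       215
2    wiki     adam         29       185       214
5   mnist  rmsprop        132        18       150
group by dataset, mean of loss_x100:
dataset
c4       218.0
imdb     180.0
mnist    132.0
squad    231.5
wiki     188.5
Name: loss_x100, dtype: float64
So loc['squad'] = 231.5.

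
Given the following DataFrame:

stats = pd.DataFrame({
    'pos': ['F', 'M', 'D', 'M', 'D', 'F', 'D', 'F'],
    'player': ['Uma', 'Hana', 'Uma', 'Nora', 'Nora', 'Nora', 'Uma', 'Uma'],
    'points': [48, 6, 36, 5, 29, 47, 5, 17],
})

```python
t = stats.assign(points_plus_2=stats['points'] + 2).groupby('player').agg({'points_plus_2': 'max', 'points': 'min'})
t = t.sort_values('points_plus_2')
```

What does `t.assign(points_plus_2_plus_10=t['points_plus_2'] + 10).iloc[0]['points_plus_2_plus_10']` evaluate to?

add column points_plus_2 = stats['points'] + 2:
  pos player  points  points_plus_2
0   F    Uma      48             50
1   M   Hana       6              8
2   D    Uma      36             38
3   M   Nora       5              7
4   D   Nora      29             31
5   F   Nora      47             49
6   D    Uma       5              7
7   F    Uma      17             19
group by player: max(points_plus_2), min(points):
        points_plus_2  points
player                       
Hana                8       6
Nora               49       5
Uma                50       5
sort by points_plus_2:
        points_plus_2  points
player                       
Hana                8       6
Nora               49       5
Uma                50       5
add column points_plus_2_plus_10 = t['points_plus_2'] + 10:
        points_plus_2  points  points_plus_2_plus_10
player                                              
Hana                8       6                     18
Nora               49       5                     59
Uma                50       5                     60
Hence 18.

18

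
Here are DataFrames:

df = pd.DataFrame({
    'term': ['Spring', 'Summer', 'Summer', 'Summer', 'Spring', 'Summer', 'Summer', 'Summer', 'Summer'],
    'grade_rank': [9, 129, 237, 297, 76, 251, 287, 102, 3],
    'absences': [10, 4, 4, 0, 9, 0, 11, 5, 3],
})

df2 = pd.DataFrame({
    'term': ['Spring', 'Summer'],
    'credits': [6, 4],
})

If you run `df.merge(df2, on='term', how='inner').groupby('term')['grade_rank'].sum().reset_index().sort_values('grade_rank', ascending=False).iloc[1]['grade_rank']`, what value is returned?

merge on 'term' (how='inner') → 9 rows:
     term  grade_rank  absences  credits
0  Spring           9        10        6
1  Summer         129         4        4
2  Summer         237         4        4
3  Summer         297         0        4
4  Spring          76         9        6
5  Summer         251         0        4
6  Summer         287        11        4
7  Summer         102         5        4
8  Summer           3         3        4
group by term, sum of grade_rank:
term
Spring      85
Summer    1306
Name: grade_rank, dtype: int64
reset_index():
     term  grade_rank
0  Spring          85
1  Summer        1306
sort by grade_rank descending:
     term  grade_rank
1  Summer        1306
0  Spring          85
value at position 1, column 'grade_rank' → 85

85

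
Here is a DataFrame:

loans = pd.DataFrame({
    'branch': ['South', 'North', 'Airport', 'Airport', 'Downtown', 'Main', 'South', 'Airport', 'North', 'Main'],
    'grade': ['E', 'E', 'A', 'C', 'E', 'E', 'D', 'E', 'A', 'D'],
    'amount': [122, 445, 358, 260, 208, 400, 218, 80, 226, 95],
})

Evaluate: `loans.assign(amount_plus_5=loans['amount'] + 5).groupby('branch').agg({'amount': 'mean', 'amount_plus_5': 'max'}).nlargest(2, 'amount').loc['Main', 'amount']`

247.5

add column amount_plus_5 = loans['amount'] + 5:
     branch grade  amount  amount_plus_5
0     South     E     122            127
1     North     E     445            450
2   Airport     A     358            363
3   Airport     C     260            265
4  Downtown     E     208            213
5      Main     E     400            405
6     South     D     218            223
7   Airport     E      80             85
8     North     A     226            231
9      Main     D      95            100
group by branch: mean(amount), max(amount_plus_5):
              amount  amount_plus_5
branch                             
Airport   232.666667            363
Downtown  208.000000            213
Main      247.500000            405
North     335.500000            450
South     170.000000            223
take 2 rows with largest amount:
        amount  amount_plus_5
branch                       
North    335.5            450
Main     247.5            405
So loc['Main', 'amount'] = 247.5.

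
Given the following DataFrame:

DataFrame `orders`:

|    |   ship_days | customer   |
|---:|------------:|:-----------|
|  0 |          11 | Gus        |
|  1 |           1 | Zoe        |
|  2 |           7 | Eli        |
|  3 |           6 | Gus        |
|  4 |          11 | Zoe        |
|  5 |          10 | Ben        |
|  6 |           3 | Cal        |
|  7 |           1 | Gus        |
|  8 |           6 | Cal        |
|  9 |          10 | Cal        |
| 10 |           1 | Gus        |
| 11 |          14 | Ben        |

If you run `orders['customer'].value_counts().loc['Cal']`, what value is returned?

value_counts of customer:
customer
Gus    4
Cal    3
Zoe    2
Ben    2
Eli    1
Name: count, dtype: int64
Finally, value at index 'Cal' = 3.

3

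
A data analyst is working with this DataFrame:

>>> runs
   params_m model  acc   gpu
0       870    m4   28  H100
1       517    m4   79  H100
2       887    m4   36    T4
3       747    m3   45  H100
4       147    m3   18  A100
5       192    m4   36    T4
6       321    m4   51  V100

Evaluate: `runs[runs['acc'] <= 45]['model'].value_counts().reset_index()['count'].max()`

3

filter rows where acc <= 45:
   params_m model  acc   gpu
0       870    m4   28  H100
2       887    m4   36    T4
3       747    m3   45  H100
4       147    m3   18  A100
5       192    m4   36    T4
value_counts of model:
model
m4    3
m3    2
Name: count, dtype: int64
reset_index():
  model  count
0    m4      3
1    m3      2
Hence 3.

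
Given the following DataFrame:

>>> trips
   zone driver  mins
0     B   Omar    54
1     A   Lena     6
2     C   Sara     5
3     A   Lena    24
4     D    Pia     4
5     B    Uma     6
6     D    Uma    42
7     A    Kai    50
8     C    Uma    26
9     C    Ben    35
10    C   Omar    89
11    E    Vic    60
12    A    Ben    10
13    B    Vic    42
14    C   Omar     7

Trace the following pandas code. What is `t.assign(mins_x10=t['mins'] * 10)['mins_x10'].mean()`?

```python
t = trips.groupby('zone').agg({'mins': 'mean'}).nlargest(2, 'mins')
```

470.0

group by zone, mean of mins:
      mins
zone      
A     22.5
B     34.0
C     32.4
D     23.0
E     60.0
take 2 rows with largest mins:
      mins
zone      
E     60.0
B     34.0
add column mins_x10 = t['mins'] * 10:
      mins  mins_x10
zone                
E     60.0     600.0
B     34.0     340.0
mean of column 'mins_x10' → 470.0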